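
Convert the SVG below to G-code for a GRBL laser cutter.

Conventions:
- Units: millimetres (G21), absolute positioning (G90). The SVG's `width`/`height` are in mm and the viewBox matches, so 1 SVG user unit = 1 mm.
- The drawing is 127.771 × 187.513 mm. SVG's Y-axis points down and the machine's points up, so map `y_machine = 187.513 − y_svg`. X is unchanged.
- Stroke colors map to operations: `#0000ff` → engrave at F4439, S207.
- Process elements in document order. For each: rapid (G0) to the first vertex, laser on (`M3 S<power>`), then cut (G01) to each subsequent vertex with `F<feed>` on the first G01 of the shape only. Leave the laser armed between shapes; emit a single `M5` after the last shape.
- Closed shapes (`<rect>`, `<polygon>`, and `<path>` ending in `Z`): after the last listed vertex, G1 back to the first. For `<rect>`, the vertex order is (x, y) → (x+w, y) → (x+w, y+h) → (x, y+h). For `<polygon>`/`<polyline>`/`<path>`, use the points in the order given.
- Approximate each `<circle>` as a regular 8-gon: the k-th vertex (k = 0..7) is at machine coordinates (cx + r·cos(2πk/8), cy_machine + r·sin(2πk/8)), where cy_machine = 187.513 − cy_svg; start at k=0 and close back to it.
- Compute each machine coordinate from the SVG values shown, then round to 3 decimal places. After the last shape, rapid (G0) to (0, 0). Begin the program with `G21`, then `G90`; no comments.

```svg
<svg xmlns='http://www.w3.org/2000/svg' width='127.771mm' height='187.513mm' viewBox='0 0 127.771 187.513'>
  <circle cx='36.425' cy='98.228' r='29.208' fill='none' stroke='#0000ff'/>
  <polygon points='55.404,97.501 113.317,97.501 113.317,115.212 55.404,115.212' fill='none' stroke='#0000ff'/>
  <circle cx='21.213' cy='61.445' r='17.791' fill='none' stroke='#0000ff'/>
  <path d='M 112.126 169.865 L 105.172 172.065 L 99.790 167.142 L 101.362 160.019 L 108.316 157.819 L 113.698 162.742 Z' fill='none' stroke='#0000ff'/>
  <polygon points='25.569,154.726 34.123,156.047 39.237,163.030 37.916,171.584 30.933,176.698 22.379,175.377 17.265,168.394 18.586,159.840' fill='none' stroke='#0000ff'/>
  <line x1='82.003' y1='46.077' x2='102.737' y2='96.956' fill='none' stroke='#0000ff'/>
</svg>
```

1 u = 1 mm; y_m = 187.513 − y.

[1] `<circle>` circle, #0000ff→engrave S207 F4439: (65.633,89.285) → (57.078,109.938) → (36.425,118.493) → (15.772,109.938) → (7.217,89.285) → (15.772,68.632) → (36.425,60.077) → (57.078,68.632) → (65.633,89.285) (closed)

[2] `<polygon>` rectangle, #0000ff→engrave S207 F4439: (55.404,90.012) → (113.317,90.012) → (113.317,72.301) → (55.404,72.301) → (55.404,90.012) (closed)

[3] `<circle>` circle, #0000ff→engrave S207 F4439: (39.004,126.068) → (33.793,138.648) → (21.213,143.859) → (8.633,138.648) → (3.422,126.068) → (8.633,113.488) → (21.213,108.277) → (33.793,113.488) → (39.004,126.068) (closed)

[4] `<path>` regular polygon, #0000ff→engrave S207 F4439: (112.126,17.648) → (105.172,15.448) → (99.790,20.371) → (101.362,27.494) → (108.316,29.694) → (113.698,24.771) → (112.126,17.648) (closed)

[5] `<polygon>` regular polygon, #0000ff→engrave S207 F4439: (25.569,32.787) → (34.123,31.466) → (39.237,24.483) → (37.916,15.929) → (30.933,10.815) → (22.379,12.136) → (17.265,19.119) → (18.586,27.673) → (25.569,32.787) (closed)

[6] `<line>` line segment, #0000ff→engrave S207 F4439: (82.003,141.436) → (102.737,90.557)

G21
G90
G0 X65.633 Y89.285
M3 S207
G01 X57.078 Y109.938 F4439
G01 X36.425 Y118.493
G01 X15.772 Y109.938
G01 X7.217 Y89.285
G01 X15.772 Y68.632
G01 X36.425 Y60.077
G01 X57.078 Y68.632
G01 X65.633 Y89.285
G0 X55.404 Y90.012
M3 S207
G01 X113.317 Y90.012 F4439
G01 X113.317 Y72.301
G01 X55.404 Y72.301
G01 X55.404 Y90.012
G0 X39.004 Y126.068
M3 S207
G01 X33.793 Y138.648 F4439
G01 X21.213 Y143.859
G01 X8.633 Y138.648
G01 X3.422 Y126.068
G01 X8.633 Y113.488
G01 X21.213 Y108.277
G01 X33.793 Y113.488
G01 X39.004 Y126.068
G0 X112.126 Y17.648
M3 S207
G01 X105.172 Y15.448 F4439
G01 X99.790 Y20.371
G01 X101.362 Y27.494
G01 X108.316 Y29.694
G01 X113.698 Y24.771
G01 X112.126 Y17.648
G0 X25.569 Y32.787
M3 S207
G01 X34.123 Y31.466 F4439
G01 X39.237 Y24.483
G01 X37.916 Y15.929
G01 X30.933 Y10.815
G01 X22.379 Y12.136
G01 X17.265 Y19.119
G01 X18.586 Y27.673
G01 X25.569 Y32.787
G0 X82.003 Y141.436
M3 S207
G01 X102.737 Y90.557 F4439
M5
G0 X0.000 Y0.000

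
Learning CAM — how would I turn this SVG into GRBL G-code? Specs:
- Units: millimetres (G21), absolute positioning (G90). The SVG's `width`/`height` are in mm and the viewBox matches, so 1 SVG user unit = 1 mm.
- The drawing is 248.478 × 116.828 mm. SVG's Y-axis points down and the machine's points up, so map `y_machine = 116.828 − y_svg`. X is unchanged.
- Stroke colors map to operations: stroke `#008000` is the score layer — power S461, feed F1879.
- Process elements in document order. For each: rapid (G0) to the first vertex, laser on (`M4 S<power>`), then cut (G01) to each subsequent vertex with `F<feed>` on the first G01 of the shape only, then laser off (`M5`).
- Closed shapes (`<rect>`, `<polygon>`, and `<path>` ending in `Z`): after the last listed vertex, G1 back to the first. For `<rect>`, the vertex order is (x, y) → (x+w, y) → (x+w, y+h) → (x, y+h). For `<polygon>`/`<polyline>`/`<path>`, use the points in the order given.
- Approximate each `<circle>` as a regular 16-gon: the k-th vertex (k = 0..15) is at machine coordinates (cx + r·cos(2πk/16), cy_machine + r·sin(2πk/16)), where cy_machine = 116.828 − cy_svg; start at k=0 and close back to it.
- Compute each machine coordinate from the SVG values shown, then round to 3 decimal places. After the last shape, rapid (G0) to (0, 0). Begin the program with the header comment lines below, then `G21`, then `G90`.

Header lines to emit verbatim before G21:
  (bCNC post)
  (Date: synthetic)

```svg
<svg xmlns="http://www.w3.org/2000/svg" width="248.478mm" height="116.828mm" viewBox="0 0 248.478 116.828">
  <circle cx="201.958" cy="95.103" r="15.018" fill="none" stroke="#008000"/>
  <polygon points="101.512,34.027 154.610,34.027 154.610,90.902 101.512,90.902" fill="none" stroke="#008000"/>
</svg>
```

viewBox `0 0 248.478 116.828` with mm width/height → 1 unit = 1 mm. Flip: y_m = 116.828 − y_svg.

**Shape 1** — `<circle>` circle, stroke `#008000` → score (S461, F1879). Machine vertices: (216.976,21.725) → (215.833,27.472) → (212.577,32.344) → (207.705,35.600) → (201.958,36.743) → (196.211,35.600) → (191.339,32.344) → (188.083,27.472) → (186.940,21.725) → (188.083,15.978) → (191.339,11.106) → (196.211,7.850) → (201.958,6.707) → (207.705,7.850) → (212.577,11.106) → (215.833,15.978) → (216.976,21.725). Closed: final G1 returns to the first vertex.

**Shape 2** — `<polygon>` rectangle, stroke `#008000` → score (S461, F1879). Machine vertices: (101.512,82.801) → (154.610,82.801) → (154.610,25.926) → (101.512,25.926) → (101.512,82.801). Closed: final G1 returns to the first vertex.

(bCNC post)
(Date: synthetic)
G21
G90
G0 X216.976 Y21.725
M4 S461
G01 X215.833 Y27.472 F1879
G01 X212.577 Y32.344
G01 X207.705 Y35.600
G01 X201.958 Y36.743
G01 X196.211 Y35.600
G01 X191.339 Y32.344
G01 X188.083 Y27.472
G01 X186.940 Y21.725
G01 X188.083 Y15.978
G01 X191.339 Y11.106
G01 X196.211 Y7.850
G01 X201.958 Y6.707
G01 X207.705 Y7.850
G01 X212.577 Y11.106
G01 X215.833 Y15.978
G01 X216.976 Y21.725
M5
G0 X101.512 Y82.801
M4 S461
G01 X154.610 Y82.801 F1879
G01 X154.610 Y25.926
G01 X101.512 Y25.926
G01 X101.512 Y82.801
M5
G0 X0.000 Y0.000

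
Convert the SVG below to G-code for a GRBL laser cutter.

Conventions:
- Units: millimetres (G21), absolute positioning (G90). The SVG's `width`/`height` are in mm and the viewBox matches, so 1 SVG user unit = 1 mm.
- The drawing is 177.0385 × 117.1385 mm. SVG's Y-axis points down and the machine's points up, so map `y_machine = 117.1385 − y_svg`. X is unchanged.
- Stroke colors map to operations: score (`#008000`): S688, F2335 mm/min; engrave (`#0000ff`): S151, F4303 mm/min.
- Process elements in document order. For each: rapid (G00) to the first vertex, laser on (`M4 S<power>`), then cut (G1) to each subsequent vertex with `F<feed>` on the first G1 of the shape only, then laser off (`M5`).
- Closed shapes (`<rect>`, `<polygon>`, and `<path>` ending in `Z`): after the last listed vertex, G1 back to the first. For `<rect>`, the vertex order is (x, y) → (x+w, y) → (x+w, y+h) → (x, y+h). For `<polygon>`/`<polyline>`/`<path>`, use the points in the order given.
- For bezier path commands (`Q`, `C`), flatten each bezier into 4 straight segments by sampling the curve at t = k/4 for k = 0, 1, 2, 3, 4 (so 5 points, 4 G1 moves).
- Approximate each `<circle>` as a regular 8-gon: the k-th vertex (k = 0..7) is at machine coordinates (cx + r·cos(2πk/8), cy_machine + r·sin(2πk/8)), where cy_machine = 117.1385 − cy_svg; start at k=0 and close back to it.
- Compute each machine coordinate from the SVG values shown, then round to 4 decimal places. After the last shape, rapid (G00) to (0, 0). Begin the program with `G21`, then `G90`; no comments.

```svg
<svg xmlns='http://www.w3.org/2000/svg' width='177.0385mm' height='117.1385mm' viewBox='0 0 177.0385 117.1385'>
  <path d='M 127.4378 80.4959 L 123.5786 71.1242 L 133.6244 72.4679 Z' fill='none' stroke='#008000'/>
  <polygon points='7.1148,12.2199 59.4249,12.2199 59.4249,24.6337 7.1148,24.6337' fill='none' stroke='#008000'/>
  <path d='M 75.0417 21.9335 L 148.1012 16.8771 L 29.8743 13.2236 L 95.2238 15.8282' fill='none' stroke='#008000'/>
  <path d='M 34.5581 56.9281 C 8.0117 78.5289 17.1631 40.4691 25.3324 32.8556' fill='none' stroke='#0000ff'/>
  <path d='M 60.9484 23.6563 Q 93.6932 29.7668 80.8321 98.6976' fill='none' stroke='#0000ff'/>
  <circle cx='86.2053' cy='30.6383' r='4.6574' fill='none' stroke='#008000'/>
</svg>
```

Since the viewBox matches the mm dimensions, user units are millimetres directly. The only transform is the Y-flip y_m = 117.1385 − y_svg.

Shape 1 is a regular polygon drawn with `<path>`. Its stroke #008000 means score at S688, F2335. After flipping Y the toolpath is (127.4378,36.6426) → (123.5786,46.0143) → (133.6244,44.6706) → (127.4378,36.6426), returning to the start.

Shape 2 is a rectangle drawn with `<polygon>`. Its stroke #008000 means score at S688, F2335. After flipping Y the toolpath is (7.1148,104.9186) → (59.4249,104.9186) → (59.4249,92.5048) → (7.1148,92.5048) → (7.1148,104.9186), returning to the start.

Shape 3 is a open polyline drawn with `<path>`. Its stroke #008000 means score at S688, F2335. After flipping Y the toolpath is (75.0417,95.2050) → (148.1012,100.2614) → (29.8743,103.9149) → (95.2238,101.3103).

Shape 4 is a cubic bezier drawn with `<path>`. Its stroke #0000ff means engrave at S151, F4303. After flipping Y the toolpath is (34.5581,60.2104) → (20.7685,53.7882) → (16.9269,61.2913) → (19.5944,74.2720) → (25.3324,84.2829).

Shape 5 is a quadratic bezier drawn with `<path>`. Its stroke #0000ff means engrave at S151, F4303. After flipping Y the toolpath is (60.9484,93.4822) → (74.4704,86.5007) → (82.2917,71.6666) → (84.4123,48.9800) → (80.8321,18.4409).

Shape 6 is a circle drawn with `<circle>`. Its stroke #008000 means score at S688, F2335. After flipping Y the toolpath is (90.8627,86.5002) → (89.4986,89.7935) → (86.2053,91.1576) → (82.9120,89.7935) → (81.5479,86.5002) → (82.9120,83.2069) → (86.2053,81.8428) → (89.4986,83.2069) → (90.8627,86.5002), returning to the start.

G21
G90
G00 X127.4378 Y36.6426
M4 S688
G1 X123.5786 Y46.0143 F2335
G1 X133.6244 Y44.6706
G1 X127.4378 Y36.6426
M5
G00 X7.1148 Y104.9186
M4 S688
G1 X59.4249 Y104.9186 F2335
G1 X59.4249 Y92.5048
G1 X7.1148 Y92.5048
G1 X7.1148 Y104.9186
M5
G00 X75.0417 Y95.2050
M4 S688
G1 X148.1012 Y100.2614 F2335
G1 X29.8743 Y103.9149
G1 X95.2238 Y101.3103
M5
G00 X34.5581 Y60.2104
M4 S151
G1 X20.7685 Y53.7882 F4303
G1 X16.9269 Y61.2913
G1 X19.5944 Y74.2720
G1 X25.3324 Y84.2829
M5
G00 X60.9484 Y93.4822
M4 S151
G1 X74.4704 Y86.5007 F4303
G1 X82.2917 Y71.6666
G1 X84.4123 Y48.9800
G1 X80.8321 Y18.4409
M5
G00 X90.8627 Y86.5002
M4 S688
G1 X89.4986 Y89.7935 F2335
G1 X86.2053 Y91.1576
G1 X82.9120 Y89.7935
G1 X81.5479 Y86.5002
G1 X82.9120 Y83.2069
G1 X86.2053 Y81.8428
G1 X89.4986 Y83.2069
G1 X90.8627 Y86.5002
M5
G00 X0.0000 Y0.0000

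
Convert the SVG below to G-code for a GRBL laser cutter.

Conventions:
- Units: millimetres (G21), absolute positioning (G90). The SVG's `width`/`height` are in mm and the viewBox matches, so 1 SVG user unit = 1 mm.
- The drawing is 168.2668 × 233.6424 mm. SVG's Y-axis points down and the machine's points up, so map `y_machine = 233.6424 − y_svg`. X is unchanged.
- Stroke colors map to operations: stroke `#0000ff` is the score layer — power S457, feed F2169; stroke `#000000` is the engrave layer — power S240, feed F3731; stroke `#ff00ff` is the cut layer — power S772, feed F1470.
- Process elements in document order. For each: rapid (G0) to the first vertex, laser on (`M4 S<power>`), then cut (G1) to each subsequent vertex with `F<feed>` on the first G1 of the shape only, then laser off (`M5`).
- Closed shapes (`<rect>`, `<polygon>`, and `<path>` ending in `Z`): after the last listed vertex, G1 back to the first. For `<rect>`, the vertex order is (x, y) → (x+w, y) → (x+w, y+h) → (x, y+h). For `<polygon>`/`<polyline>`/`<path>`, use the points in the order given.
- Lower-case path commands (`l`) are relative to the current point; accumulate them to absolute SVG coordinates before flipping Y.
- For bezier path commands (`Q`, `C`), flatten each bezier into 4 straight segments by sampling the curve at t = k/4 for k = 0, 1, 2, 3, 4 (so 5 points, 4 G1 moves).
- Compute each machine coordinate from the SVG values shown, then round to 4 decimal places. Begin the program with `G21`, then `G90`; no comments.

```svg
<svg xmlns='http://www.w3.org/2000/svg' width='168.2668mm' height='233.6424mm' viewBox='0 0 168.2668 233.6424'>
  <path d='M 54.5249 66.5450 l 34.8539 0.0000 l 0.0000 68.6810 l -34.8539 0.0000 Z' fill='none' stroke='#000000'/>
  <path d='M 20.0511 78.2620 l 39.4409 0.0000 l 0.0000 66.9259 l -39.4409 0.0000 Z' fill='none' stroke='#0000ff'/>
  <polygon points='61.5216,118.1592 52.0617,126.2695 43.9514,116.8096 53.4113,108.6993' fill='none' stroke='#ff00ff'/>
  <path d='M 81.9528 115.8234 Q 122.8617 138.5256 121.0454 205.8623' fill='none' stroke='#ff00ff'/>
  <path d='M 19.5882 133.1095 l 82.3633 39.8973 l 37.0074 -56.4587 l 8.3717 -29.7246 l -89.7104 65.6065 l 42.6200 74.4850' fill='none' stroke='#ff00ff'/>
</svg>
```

1 u = 1 mm; y_m = 233.6424 − y.

[1] `<path>` rectangle, #000000→engrave S240 F3731: (54.5249,167.0974) → (89.3788,167.0974) → (89.3788,98.4164) → (54.5249,98.4164) → (54.5249,167.0974) (closed)

[2] `<path>` rectangle, #0000ff→score S457 F2169: (20.0511,155.3804) → (59.4920,155.3804) → (59.4920,88.4545) → (20.0511,88.4545) → (20.0511,155.3804) (closed)

[3] `<polygon>` regular polygon, #ff00ff→cut S772 F1470: (61.5216,115.4832) → (52.0617,107.3729) → (43.9514,116.8328) → (53.4113,124.9431) → (61.5216,115.4832) (closed)

[4] `<path>` quadratic bezier, #ff00ff→cut S772 F1470: (81.9528,117.8190) → (99.7369,103.6782) → (112.1804,83.9582) → (119.2832,58.6588) → (121.0454,27.7801)

[5] `<path>` open polyline, #ff00ff→cut S772 F1470: (19.5882,100.5329) → (101.9515,60.6356) → (138.9589,117.0943) → (147.3306,146.8189) → (57.6202,81.2124) → (100.2402,6.7274)

G21
G90
G0 X54.5249 Y167.0974
M4 S240
G1 X89.3788 Y167.0974 F3731
G1 X89.3788 Y98.4164
G1 X54.5249 Y98.4164
G1 X54.5249 Y167.0974
M5
G0 X20.0511 Y155.3804
M4 S457
G1 X59.4920 Y155.3804 F2169
G1 X59.4920 Y88.4545
G1 X20.0511 Y88.4545
G1 X20.0511 Y155.3804
M5
G0 X61.5216 Y115.4832
M4 S772
G1 X52.0617 Y107.3729 F1470
G1 X43.9514 Y116.8328
G1 X53.4113 Y124.9431
G1 X61.5216 Y115.4832
M5
G0 X81.9528 Y117.8190
M4 S772
G1 X99.7369 Y103.6782 F1470
G1 X112.1804 Y83.9582
G1 X119.2832 Y58.6588
G1 X121.0454 Y27.7801
M5
G0 X19.5882 Y100.5329
M4 S772
G1 X101.9515 Y60.6356 F1470
G1 X138.9589 Y117.0943
G1 X147.3306 Y146.8189
G1 X57.6202 Y81.2124
G1 X100.2402 Y6.7274
M5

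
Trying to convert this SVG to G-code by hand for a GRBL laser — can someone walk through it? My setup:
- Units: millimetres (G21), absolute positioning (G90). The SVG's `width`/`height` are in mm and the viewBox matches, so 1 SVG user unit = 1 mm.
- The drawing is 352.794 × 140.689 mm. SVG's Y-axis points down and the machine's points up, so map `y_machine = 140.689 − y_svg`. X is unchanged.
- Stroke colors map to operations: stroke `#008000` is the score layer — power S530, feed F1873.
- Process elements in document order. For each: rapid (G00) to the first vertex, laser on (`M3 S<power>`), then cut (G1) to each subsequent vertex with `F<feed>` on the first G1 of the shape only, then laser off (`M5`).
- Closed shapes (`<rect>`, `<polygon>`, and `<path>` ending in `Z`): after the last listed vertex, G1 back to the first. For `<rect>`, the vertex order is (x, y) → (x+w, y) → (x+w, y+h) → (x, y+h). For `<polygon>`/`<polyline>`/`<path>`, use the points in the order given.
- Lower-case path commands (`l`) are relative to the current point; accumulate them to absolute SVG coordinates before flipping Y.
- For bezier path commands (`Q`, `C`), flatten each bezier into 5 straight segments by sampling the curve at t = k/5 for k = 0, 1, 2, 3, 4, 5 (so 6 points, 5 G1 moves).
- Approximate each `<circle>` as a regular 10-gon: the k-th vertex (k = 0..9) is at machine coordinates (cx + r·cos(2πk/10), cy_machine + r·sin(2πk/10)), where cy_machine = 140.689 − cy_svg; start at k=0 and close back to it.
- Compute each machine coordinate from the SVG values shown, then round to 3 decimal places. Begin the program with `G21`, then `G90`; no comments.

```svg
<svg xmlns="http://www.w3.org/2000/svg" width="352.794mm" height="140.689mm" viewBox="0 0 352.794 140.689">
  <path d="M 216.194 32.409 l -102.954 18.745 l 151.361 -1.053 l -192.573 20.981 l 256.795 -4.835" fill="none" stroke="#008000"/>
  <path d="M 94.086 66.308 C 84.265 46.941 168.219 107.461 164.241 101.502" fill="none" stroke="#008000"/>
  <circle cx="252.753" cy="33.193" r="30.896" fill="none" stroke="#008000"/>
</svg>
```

viewBox `0 0 352.794 140.689` with mm width/height → 1 unit = 1 mm. Flip: y_m = 140.689 − y_svg.

**Shape 1** — `<path>` open polyline, stroke `#008000` → score (S530, F1873). Machine vertices: (216.194,108.280) → (113.240,89.535) → (264.601,90.588) → (72.028,69.607) → (328.823,74.442). Open path.

**Shape 2** — `<path>` cubic bezier, stroke `#008000` → score (S530, F1873). Control points (SVG): P0=(94.086,66.308), P1=(84.265,46.941), P2=(168.219,107.461), P3=(164.241,101.502); sampled at t=k/5. Machine vertices: (94.086,74.381) → (97.993,77.586) → (115.684,68.643) → (138.436,54.579) → (157.530,42.418) → (164.241,39.187). Open path.

**Shape 3** — `<circle>` circle, stroke `#008000` → score (S530, F1873). Machine vertices: (283.649,107.496) → (277.748,125.656) → (262.300,136.880) → (243.206,136.880) → (227.758,125.656) → (221.857,107.496) → (227.758,89.336) → (243.206,78.112) → (262.300,78.112) → (277.748,89.336) → (283.649,107.496). Closed: final G1 returns to the first vertex.

G21
G90
G00 X216.194 Y108.280
M3 S530
G1 X113.240 Y89.535 F1873
G1 X264.601 Y90.588
G1 X72.028 Y69.607
G1 X328.823 Y74.442
M5
G00 X94.086 Y74.381
M3 S530
G1 X97.993 Y77.586 F1873
G1 X115.684 Y68.643
G1 X138.436 Y54.579
G1 X157.530 Y42.418
G1 X164.241 Y39.187
M5
G00 X283.649 Y107.496
M3 S530
G1 X277.748 Y125.656 F1873
G1 X262.300 Y136.880
G1 X243.206 Y136.880
G1 X227.758 Y125.656
G1 X221.857 Y107.496
G1 X227.758 Y89.336
G1 X243.206 Y78.112
G1 X262.300 Y78.112
G1 X277.748 Y89.336
G1 X283.649 Y107.496
M5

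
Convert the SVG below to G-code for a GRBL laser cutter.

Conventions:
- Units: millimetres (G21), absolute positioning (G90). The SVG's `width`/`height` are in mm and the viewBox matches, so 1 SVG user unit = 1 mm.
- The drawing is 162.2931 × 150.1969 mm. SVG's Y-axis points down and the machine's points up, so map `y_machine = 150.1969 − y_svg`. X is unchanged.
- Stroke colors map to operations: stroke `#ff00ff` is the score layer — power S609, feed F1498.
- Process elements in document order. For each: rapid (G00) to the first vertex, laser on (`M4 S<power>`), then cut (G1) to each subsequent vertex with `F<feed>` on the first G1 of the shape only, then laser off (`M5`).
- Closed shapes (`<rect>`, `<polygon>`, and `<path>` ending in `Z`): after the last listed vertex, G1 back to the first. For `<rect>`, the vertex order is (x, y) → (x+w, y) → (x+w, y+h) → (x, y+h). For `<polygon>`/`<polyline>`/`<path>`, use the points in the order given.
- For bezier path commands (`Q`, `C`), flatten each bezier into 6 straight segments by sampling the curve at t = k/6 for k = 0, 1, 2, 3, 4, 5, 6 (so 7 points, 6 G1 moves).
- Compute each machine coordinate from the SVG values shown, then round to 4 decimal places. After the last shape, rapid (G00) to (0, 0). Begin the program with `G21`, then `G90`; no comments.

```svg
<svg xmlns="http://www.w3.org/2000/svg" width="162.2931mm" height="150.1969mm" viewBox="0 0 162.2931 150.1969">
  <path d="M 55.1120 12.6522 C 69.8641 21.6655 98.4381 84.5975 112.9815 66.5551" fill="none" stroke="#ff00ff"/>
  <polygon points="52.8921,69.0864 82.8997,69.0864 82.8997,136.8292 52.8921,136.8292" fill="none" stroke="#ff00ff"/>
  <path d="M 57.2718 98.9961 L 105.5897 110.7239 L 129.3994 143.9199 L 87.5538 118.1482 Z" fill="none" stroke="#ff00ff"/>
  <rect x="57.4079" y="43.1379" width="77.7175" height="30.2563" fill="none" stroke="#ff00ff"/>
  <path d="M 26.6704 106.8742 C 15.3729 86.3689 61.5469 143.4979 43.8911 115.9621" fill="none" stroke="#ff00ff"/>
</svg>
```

viewBox `0 0 162.2931 150.1969` with mm width/height → 1 unit = 1 mm. Flip: y_m = 150.1969 − y_svg.

**Shape 1** — `<path>` cubic bezier, stroke `#ff00ff` → score (S609, F1498). Control points (SVG): P0=(55.1120,12.6522), P1=(69.8641,21.6655), P2=(98.4381,84.5975), P3=(112.9815,66.5551); sampled at t=k/6. Machine vertices: (55.1120,137.5447) → (63.5109,129.1693) → (73.4398,115.5545) → (84.1250,100.4474) → (94.7928,87.5948) → (104.6695,80.7440) → (112.9815,83.6418). Open path.

**Shape 2** — `<polygon>` rectangle, stroke `#ff00ff` → score (S609, F1498). Machine vertices: (52.8921,81.1105) → (82.8997,81.1105) → (82.8997,13.3677) → (52.8921,13.3677) → (52.8921,81.1105). Closed: final G1 returns to the first vertex.

**Shape 3** — `<path>` closed polygon, stroke `#ff00ff` → score (S609, F1498). Machine vertices: (57.2718,51.2008) → (105.5897,39.4730) → (129.3994,6.2770) → (87.5538,32.0487) → (57.2718,51.2008). Closed: final G1 returns to the first vertex.

**Shape 4** — `<rect>` rectangle, stroke `#ff00ff` → score (S609, F1498). Machine vertices: (57.4079,107.0590) → (135.1254,107.0590) → (135.1254,76.8027) → (57.4079,76.8027) → (57.4079,107.0590). Closed: final G1 returns to the first vertex.

**Shape 5** — `<path>` cubic bezier, stroke `#ff00ff` → score (S609, F1498). Control points (SVG): P0=(26.6704,106.8742), P1=(15.3729,86.3689), P2=(61.5469,143.4979), P3=(43.8911,115.9621); sampled at t=k/6. Machine vertices: (26.6704,43.3227) → (25.2494,47.8572) → (30.0374,43.9610) → (37.6651,36.1423) → (44.7629,28.9095) → (47.9614,26.7709) → (43.8911,34.2348). Open path.

G21
G90
G00 X55.1120 Y137.5447
M4 S609
G1 X63.5109 Y129.1693 F1498
G1 X73.4398 Y115.5545
G1 X84.1250 Y100.4474
G1 X94.7928 Y87.5948
G1 X104.6695 Y80.7440
G1 X112.9815 Y83.6418
M5
G00 X52.8921 Y81.1105
M4 S609
G1 X82.8997 Y81.1105 F1498
G1 X82.8997 Y13.3677
G1 X52.8921 Y13.3677
G1 X52.8921 Y81.1105
M5
G00 X57.2718 Y51.2008
M4 S609
G1 X105.5897 Y39.4730 F1498
G1 X129.3994 Y6.2770
G1 X87.5538 Y32.0487
G1 X57.2718 Y51.2008
M5
G00 X57.4079 Y107.0590
M4 S609
G1 X135.1254 Y107.0590 F1498
G1 X135.1254 Y76.8027
G1 X57.4079 Y76.8027
G1 X57.4079 Y107.0590
M5
G00 X26.6704 Y43.3227
M4 S609
G1 X25.2494 Y47.8572 F1498
G1 X30.0374 Y43.9610
G1 X37.6651 Y36.1423
G1 X44.7629 Y28.9095
G1 X47.9614 Y26.7709
G1 X43.8911 Y34.2348
M5
G00 X0.0000 Y0.0000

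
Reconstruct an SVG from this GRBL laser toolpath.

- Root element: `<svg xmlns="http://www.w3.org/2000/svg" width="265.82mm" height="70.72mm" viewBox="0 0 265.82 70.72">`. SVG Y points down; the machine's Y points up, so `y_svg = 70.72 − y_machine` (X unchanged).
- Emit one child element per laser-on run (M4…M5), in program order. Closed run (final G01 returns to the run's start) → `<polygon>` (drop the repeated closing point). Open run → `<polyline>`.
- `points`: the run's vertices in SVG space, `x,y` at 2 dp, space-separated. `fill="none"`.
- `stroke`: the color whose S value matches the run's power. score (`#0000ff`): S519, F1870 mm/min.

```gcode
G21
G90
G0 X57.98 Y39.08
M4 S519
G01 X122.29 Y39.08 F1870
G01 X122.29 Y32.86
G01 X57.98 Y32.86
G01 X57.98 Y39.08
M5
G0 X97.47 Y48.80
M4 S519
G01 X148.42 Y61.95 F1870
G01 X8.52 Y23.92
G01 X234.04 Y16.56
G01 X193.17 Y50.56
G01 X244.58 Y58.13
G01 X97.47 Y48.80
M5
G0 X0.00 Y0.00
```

<svg xmlns="http://www.w3.org/2000/svg" width="265.82mm" height="70.72mm" viewBox="0 0 265.82 70.72">
  <polygon points="57.98,31.64 122.29,31.64 122.29,37.86 57.98,37.86" fill="none" stroke="#0000ff"/>
  <polygon points="97.47,21.92 148.42,8.77 8.52,46.80 234.04,54.16 193.17,20.16 244.58,12.59" fill="none" stroke="#0000ff"/>
</svg>

Each laser-on run becomes one SVG element. Flip Y back into SVG space with y_svg = 70.72 − y_machine. Every run uses S519, so all elements get stroke `#0000ff` (score).

Run 1: The run returns to its start, so emit a `<polygon>` with points (Y-flipped): 57.98,31.64 122.29,31.64 122.29,37.86 57.98,37.86.

Run 2: The run returns to its start, so emit a `<polygon>` with points (Y-flipped): 97.47,21.92 148.42,8.77 8.52,46.80 234.04,54.16 193.17,20.16 244.58,12.59.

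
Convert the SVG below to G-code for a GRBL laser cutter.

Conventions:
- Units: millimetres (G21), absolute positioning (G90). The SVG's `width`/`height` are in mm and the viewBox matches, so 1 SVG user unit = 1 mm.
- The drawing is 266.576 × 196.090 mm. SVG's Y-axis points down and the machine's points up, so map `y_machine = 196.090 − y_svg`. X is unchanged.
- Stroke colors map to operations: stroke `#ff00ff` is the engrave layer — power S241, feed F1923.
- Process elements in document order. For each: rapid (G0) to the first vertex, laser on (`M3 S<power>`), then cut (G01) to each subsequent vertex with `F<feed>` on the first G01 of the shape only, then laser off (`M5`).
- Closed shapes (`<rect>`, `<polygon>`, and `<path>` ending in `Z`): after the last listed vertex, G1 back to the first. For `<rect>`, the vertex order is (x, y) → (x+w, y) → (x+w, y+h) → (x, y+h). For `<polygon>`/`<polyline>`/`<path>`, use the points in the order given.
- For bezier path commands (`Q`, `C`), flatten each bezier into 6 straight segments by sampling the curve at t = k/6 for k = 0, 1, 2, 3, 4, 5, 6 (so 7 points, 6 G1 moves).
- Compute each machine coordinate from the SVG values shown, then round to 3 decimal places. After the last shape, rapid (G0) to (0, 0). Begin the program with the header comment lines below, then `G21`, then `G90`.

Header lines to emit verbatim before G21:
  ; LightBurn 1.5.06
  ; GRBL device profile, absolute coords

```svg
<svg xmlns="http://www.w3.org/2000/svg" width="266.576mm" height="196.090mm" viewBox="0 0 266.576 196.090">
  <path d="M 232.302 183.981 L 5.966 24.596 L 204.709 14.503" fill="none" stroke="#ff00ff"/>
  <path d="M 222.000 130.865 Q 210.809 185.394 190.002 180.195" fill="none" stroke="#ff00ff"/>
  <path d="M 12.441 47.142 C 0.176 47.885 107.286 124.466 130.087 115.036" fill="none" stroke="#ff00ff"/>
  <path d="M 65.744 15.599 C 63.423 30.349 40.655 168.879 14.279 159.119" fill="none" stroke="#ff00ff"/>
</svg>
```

; LightBurn 1.5.06
; GRBL device profile, absolute coords
G21
G90
G0 X232.302 Y12.109
M3 S241
G01 X5.966 Y171.494 F1923
G01 X204.709 Y181.587
M5
G0 X222.000 Y65.225
M3 S241
G01 X218.003 Y48.708 F1923
G01 X213.471 Y35.509
G01 X208.405 Y25.628
G01 X202.805 Y19.065
G01 X196.671 Y15.821
G01 X190.002 Y15.895
M5
G0 X12.441 Y148.948
M3 S241
G01 X15.313 Y143.006 F1923
G01 X32.424 Y128.920
G01 X58.114 Y111.186
G01 X86.727 Y94.300
G01 X112.604 Y82.757
G01 X130.087 Y81.054
M5
G0 X65.744 Y180.491
M3 S241
G01 X62.958 Y164.061 F1923
G01 X57.231 Y134.558
G01 X49.032 Y99.540
G01 X38.829 Y66.564
G01 X27.088 Y43.189
G01 X14.279 Y36.971
M5
G0 X0.000 Y0.000

Since the viewBox matches the mm dimensions, user units are millimetres directly. The only transform is the Y-flip y_m = 196.090 − y_svg.

Shape 1 is a open polyline drawn with `<path>`. Its stroke #ff00ff means engrave at S241, F1923. After flipping Y the toolpath is (232.302,12.109) → (5.966,171.494) → (204.709,181.587).

Shape 2 is a quadratic bezier drawn with `<path>`. Its stroke #ff00ff means engrave at S241, F1923. After flipping Y the toolpath is (222.000,65.225) → (218.003,48.708) → (213.471,35.509) → (208.405,25.628) → (202.805,19.065) → (196.671,15.821) → (190.002,15.895).

Shape 3 is a cubic bezier drawn with `<path>`. Its stroke #ff00ff means engrave at S241, F1923. After flipping Y the toolpath is (12.441,148.948) → (15.313,143.006) → (32.424,128.920) → (58.114,111.186) → (86.727,94.300) → (112.604,82.757) → (130.087,81.054).

Shape 4 is a cubic bezier drawn with `<path>`. Its stroke #ff00ff means engrave at S241, F1923. After flipping Y the toolpath is (65.744,180.491) → (62.958,164.061) → (57.231,134.558) → (49.032,99.540) → (38.829,66.564) → (27.088,43.189) → (14.279,36.971).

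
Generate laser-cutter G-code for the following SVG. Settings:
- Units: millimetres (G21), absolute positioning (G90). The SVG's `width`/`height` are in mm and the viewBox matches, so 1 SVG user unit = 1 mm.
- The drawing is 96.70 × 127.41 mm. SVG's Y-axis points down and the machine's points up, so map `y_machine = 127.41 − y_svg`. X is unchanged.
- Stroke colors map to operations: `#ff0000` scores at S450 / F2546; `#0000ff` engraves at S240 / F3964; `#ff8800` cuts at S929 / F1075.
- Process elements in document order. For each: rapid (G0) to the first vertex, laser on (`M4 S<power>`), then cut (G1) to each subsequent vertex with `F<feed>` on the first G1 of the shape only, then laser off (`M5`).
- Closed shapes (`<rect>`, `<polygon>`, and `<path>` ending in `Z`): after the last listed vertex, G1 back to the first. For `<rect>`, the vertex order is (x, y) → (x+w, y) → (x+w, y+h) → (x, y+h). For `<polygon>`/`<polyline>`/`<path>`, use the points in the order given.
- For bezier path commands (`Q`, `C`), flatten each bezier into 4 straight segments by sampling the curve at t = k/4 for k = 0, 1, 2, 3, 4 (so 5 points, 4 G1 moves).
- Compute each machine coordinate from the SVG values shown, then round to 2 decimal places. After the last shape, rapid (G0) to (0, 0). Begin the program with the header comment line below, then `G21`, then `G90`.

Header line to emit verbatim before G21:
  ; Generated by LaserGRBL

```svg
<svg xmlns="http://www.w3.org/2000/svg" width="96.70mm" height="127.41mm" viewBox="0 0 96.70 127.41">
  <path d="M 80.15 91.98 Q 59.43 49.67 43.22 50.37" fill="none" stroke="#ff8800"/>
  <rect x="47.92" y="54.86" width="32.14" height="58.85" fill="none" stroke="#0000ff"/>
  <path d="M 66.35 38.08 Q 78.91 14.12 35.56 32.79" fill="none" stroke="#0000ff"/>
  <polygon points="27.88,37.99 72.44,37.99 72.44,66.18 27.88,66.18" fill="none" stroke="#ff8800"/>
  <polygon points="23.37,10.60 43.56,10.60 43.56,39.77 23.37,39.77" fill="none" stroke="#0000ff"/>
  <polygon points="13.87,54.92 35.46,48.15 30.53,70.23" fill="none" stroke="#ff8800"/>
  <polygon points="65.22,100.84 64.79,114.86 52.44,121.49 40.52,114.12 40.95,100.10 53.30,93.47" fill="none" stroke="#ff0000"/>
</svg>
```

1 u = 1 mm; y_m = 127.41 − y.

[1] `<path>` quadratic bezier, #ff8800→cut S929 F1075: (80.15,35.43) → (70.07,53.90) → (60.56,66.99) → (51.61,74.70) → (43.22,77.04)

[2] `<rect>` rectangle, #0000ff→engrave S240 F3964: (47.92,72.55) → (80.06,72.55) → (80.06,13.70) → (47.92,13.70) → (47.92,72.55) (closed)

[3] `<path>` quadratic bezier, #0000ff→engrave S240 F3964: (66.35,89.33) → (69.14,98.65) → (64.93,102.63) → (53.74,101.29) → (35.56,94.62)

[4] `<polygon>` rectangle, #ff8800→cut S929 F1075: (27.88,89.42) → (72.44,89.42) → (72.44,61.23) → (27.88,61.23) → (27.88,89.42) (closed)

[5] `<polygon>` rectangle, #0000ff→engrave S240 F3964: (23.37,116.81) → (43.56,116.81) → (43.56,87.64) → (23.37,87.64) → (23.37,116.81) (closed)

[6] `<polygon>` regular polygon, #ff8800→cut S929 F1075: (13.87,72.49) → (35.46,79.26) → (30.53,57.18) → (13.87,72.49) (closed)

[7] `<polygon>` regular polygon, #ff0000→score S450 F2546: (65.22,26.57) → (64.79,12.55) → (52.44,5.92) → (40.52,13.29) → (40.95,27.31) → (53.30,33.94) → (65.22,26.57) (closed)

; Generated by LaserGRBL
G21
G90
G0 X80.15 Y35.43
M4 S929
G1 X70.07 Y53.90 F1075
G1 X60.56 Y66.99
G1 X51.61 Y74.70
G1 X43.22 Y77.04
M5
G0 X47.92 Y72.55
M4 S240
G1 X80.06 Y72.55 F3964
G1 X80.06 Y13.70
G1 X47.92 Y13.70
G1 X47.92 Y72.55
M5
G0 X66.35 Y89.33
M4 S240
G1 X69.14 Y98.65 F3964
G1 X64.93 Y102.63
G1 X53.74 Y101.29
G1 X35.56 Y94.62
M5
G0 X27.88 Y89.42
M4 S929
G1 X72.44 Y89.42 F1075
G1 X72.44 Y61.23
G1 X27.88 Y61.23
G1 X27.88 Y89.42
M5
G0 X23.37 Y116.81
M4 S240
G1 X43.56 Y116.81 F3964
G1 X43.56 Y87.64
G1 X23.37 Y87.64
G1 X23.37 Y116.81
M5
G0 X13.87 Y72.49
M4 S929
G1 X35.46 Y79.26 F1075
G1 X30.53 Y57.18
G1 X13.87 Y72.49
M5
G0 X65.22 Y26.57
M4 S450
G1 X64.79 Y12.55 F2546
G1 X52.44 Y5.92
G1 X40.52 Y13.29
G1 X40.95 Y27.31
G1 X53.30 Y33.94
G1 X65.22 Y26.57
M5
G0 X0.00 Y0.00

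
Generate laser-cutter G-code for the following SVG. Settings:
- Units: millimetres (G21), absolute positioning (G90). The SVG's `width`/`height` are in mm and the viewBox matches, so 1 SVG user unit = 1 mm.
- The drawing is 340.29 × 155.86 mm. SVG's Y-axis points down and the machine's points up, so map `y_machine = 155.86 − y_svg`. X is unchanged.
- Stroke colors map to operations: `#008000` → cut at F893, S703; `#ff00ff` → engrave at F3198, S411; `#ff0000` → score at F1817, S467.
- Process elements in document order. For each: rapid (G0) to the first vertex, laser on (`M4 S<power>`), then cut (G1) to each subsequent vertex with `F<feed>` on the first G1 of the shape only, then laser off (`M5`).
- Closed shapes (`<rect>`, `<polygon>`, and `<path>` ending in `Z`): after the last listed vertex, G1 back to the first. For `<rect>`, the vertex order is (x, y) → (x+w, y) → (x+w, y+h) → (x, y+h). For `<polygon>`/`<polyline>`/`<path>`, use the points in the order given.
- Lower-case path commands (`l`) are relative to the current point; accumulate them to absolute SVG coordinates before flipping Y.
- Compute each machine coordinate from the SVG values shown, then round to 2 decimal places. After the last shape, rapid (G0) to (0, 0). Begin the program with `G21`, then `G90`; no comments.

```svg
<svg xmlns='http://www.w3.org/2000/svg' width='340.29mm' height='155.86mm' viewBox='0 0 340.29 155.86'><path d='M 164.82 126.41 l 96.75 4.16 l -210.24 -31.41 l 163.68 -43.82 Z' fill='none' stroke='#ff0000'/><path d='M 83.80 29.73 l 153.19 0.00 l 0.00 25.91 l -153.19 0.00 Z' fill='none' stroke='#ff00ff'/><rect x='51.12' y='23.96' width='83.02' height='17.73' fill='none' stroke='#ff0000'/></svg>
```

G21
G90
G0 X164.82 Y29.45
M4 S467
G1 X261.57 Y25.29 F1817
G1 X51.33 Y56.70
G1 X215.01 Y100.52
G1 X164.82 Y29.45
M5
G0 X83.80 Y126.13
M4 S411
G1 X236.99 Y126.13 F3198
G1 X236.99 Y100.22
G1 X83.80 Y100.22
G1 X83.80 Y126.13
M5
G0 X51.12 Y131.90
M4 S467
G1 X134.14 Y131.90 F1817
G1 X134.14 Y114.17
G1 X51.12 Y114.17
G1 X51.12 Y131.90
M5
G0 X0.00 Y0.00

viewBox `0 0 340.29 155.86` with mm width/height → 1 unit = 1 mm. Flip: y_m = 155.86 − y_svg.

**Shape 1** — `<path>` closed polygon, stroke `#ff0000` → score (S467, F1817). Machine vertices: (164.82,29.45) → (261.57,25.29) → (51.33,56.70) → (215.01,100.52) → (164.82,29.45). Closed: final G1 returns to the first vertex.

**Shape 2** — `<path>` rectangle, stroke `#ff00ff` → engrave (S411, F3198). Machine vertices: (83.80,126.13) → (236.99,126.13) → (236.99,100.22) → (83.80,100.22) → (83.80,126.13). Closed: final G1 returns to the first vertex.

**Shape 3** — `<rect>` rectangle, stroke `#ff0000` → score (S467, F1817). Machine vertices: (51.12,131.90) → (134.14,131.90) → (134.14,114.17) → (51.12,114.17) → (51.12,131.90). Closed: final G1 returns to the first vertex.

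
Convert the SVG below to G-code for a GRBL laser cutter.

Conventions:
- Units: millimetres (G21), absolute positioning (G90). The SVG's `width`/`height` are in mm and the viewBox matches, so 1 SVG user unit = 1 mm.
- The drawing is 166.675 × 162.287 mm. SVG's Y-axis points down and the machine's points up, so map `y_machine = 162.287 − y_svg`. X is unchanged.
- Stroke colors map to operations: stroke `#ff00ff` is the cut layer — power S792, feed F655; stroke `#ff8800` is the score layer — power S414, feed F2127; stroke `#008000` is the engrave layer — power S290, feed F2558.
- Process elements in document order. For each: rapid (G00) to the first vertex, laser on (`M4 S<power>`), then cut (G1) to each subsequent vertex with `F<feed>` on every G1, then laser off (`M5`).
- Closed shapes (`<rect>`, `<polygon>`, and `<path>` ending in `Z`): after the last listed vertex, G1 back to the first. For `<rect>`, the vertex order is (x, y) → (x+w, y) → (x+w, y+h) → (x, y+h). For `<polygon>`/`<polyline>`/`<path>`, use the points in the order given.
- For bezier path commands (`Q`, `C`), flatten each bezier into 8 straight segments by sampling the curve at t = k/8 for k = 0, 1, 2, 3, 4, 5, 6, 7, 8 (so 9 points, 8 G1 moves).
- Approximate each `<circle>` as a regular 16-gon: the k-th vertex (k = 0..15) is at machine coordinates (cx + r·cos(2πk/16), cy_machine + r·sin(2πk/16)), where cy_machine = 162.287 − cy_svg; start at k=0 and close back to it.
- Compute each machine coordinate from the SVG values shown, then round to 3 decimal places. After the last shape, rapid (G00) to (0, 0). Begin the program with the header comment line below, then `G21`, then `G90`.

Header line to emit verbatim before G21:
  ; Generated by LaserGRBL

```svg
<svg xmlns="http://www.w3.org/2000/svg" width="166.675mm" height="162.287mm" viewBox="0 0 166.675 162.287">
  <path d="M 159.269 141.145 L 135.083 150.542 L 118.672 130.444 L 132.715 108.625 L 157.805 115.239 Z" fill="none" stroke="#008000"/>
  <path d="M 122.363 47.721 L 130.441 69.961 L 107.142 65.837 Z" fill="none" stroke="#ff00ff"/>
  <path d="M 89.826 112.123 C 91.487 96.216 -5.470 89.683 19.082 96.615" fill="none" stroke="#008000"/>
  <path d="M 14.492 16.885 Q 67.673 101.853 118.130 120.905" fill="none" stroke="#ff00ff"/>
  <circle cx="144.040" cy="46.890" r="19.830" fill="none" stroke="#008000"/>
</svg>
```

; Generated by LaserGRBL
G21
G90
G00 X159.269 Y21.142
M4 S290
G1 X135.083 Y11.745 F2558
G1 X118.672 Y31.843 F2558
G1 X132.715 Y53.662 F2558
G1 X157.805 Y47.048 F2558
G1 X159.269 Y21.142 F2558
M5
G00 X122.363 Y114.566
M4 S792
G1 X130.441 Y92.326 F655
G1 X107.142 Y96.450 F655
G1 X122.363 Y114.566 F655
M5
G00 X89.826 Y50.164
M4 S290
G1 X86.256 Y55.682 F2558
G1 X76.020 Y60.273 F2558
G1 X61.698 Y63.889 F2558
G1 X45.870 Y66.483 F2558
G1 X31.114 Y68.006 F2558
G1 X20.011 Y68.410 F2558
G1 X15.141 Y67.648 F2558
G1 X19.082 Y65.672 F2558
M5
G00 X14.492 Y145.402
M4 S792
G1 X27.745 Y125.190 F655
G1 X40.912 Y107.038 F655
G1 X53.995 Y90.945 F655
G1 X66.992 Y76.913 F655
G1 X79.904 Y64.940 F655
G1 X92.731 Y55.028 F655
G1 X105.473 Y47.175 F655
G1 X118.130 Y41.382 F655
M5
G00 X163.870 Y115.397
M4 S290
G1 X162.361 Y122.986 F2558
G1 X158.062 Y129.419 F2558
G1 X151.629 Y133.718 F2558
G1 X144.040 Y135.227 F2558
G1 X136.451 Y133.718 F2558
G1 X130.018 Y129.419 F2558
G1 X125.719 Y122.986 F2558
G1 X124.210 Y115.397 F2558
G1 X125.719 Y107.808 F2558
G1 X130.018 Y101.375 F2558
G1 X136.451 Y97.076 F2558
G1 X144.040 Y95.567 F2558
G1 X151.629 Y97.076 F2558
G1 X158.062 Y101.375 F2558
G1 X162.361 Y107.808 F2558
G1 X163.870 Y115.397 F2558
M5
G00 X0.000 Y0.000

viewBox `0 0 166.675 162.287` with mm width/height → 1 unit = 1 mm. Flip: y_m = 162.287 − y_svg.

**Shape 1** — `<path>` regular polygon, stroke `#008000` → engrave (S290, F2558). Machine vertices: (159.269,21.142) → (135.083,11.745) → (118.672,31.843) → (132.715,53.662) → (157.805,47.048) → (159.269,21.142). Closed: final G1 returns to the first vertex.

**Shape 2** — `<path>` regular polygon, stroke `#ff00ff` → cut (S792, F655). Machine vertices: (122.363,114.566) → (130.441,92.326) → (107.142,96.450) → (122.363,114.566). Closed: final G1 returns to the first vertex.

**Shape 3** — `<path>` cubic bezier, stroke `#008000` → engrave (S290, F2558). Control points (SVG): P0=(89.826,112.123), P1=(91.487,96.216), P2=(-5.470,89.683), P3=(19.082,96.615); sampled at t=k/8. Machine vertices: (89.826,50.164) → (86.256,55.682) → (76.020,60.273) → (61.698,63.889) → (45.870,66.483) → (31.114,68.006) → (20.011,68.410) → (15.141,67.648) → (19.082,65.672). Open path.

**Shape 4** — `<path>` quadratic bezier, stroke `#ff00ff` → cut (S792, F655). Control points (SVG): P0=(14.492,16.885), P1=(67.673,101.853), P2=(118.130,120.905); sampled at t=k/8. Machine vertices: (14.492,145.402) → (27.745,125.190) → (40.912,107.038) → (53.995,90.945) → (66.992,76.913) → (79.904,64.940) → (92.731,55.028) → (105.473,47.175) → (118.130,41.382). Open path.

**Shape 5** — `<circle>` circle, stroke `#008000` → engrave (S290, F2558). Machine vertices: (163.870,115.397) → (162.361,122.986) → (158.062,129.419) → (151.629,133.718) → (144.040,135.227) → (136.451,133.718) → (130.018,129.419) → (125.719,122.986) → (124.210,115.397) → (125.719,107.808) → (130.018,101.375) → (136.451,97.076) → (144.040,95.567) → (151.629,97.076) → (158.062,101.375) → (162.361,107.808) → (163.870,115.397). Closed: final G1 returns to the first vertex.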